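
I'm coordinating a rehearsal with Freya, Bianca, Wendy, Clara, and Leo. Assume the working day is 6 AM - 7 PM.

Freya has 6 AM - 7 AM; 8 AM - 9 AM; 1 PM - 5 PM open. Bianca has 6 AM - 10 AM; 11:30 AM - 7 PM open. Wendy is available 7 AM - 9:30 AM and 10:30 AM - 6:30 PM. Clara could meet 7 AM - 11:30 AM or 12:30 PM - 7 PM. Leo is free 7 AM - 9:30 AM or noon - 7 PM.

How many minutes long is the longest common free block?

240

Freya ∩ Bianca: 06:00-07:00, 08:00-09:00, 13:00-17:00.
Freya ∩ Bianca ∩ Wendy: 08:00-09:00, 13:00-17:00.
Freya ∩ Bianca ∩ Wendy ∩ Clara: 08:00-09:00, 13:00-17:00.
Freya ∩ Bianca ∩ Wendy ∩ Clara ∩ Leo: 08:00-09:00, 13:00-17:00.
The longest is 13:00-17:00 at 240 minutes.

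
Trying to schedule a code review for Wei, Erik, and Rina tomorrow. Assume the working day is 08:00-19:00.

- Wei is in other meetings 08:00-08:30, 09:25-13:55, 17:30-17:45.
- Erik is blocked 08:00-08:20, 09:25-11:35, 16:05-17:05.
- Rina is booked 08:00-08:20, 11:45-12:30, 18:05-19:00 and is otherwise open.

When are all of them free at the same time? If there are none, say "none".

08:30-09:25, 13:55-16:05, 17:05-17:30, 17:45-18:05

Wei free: 08:30-09:25, 13:55-17:30, 17:45-19:00 (invert busy blocks within the working day).
Erik free: 08:20-09:25, 11:35-16:05, 17:05-19:00 (invert busy blocks within the working day).
Rina free: 08:20-11:45, 12:30-18:05 (invert busy blocks within the working day).
Wei ∩ Erik: 08:30-09:25, 13:55-16:05, 17:05-17:30, 17:45-19:00.
Wei ∩ Erik ∩ Rina: 08:30-09:25, 13:55-16:05, 17:05-17:30, 17:45-18:05.
So the common availability across everyone is 08:30-09:25, 13:55-16:05, 17:05-17:30, 17:45-18:05.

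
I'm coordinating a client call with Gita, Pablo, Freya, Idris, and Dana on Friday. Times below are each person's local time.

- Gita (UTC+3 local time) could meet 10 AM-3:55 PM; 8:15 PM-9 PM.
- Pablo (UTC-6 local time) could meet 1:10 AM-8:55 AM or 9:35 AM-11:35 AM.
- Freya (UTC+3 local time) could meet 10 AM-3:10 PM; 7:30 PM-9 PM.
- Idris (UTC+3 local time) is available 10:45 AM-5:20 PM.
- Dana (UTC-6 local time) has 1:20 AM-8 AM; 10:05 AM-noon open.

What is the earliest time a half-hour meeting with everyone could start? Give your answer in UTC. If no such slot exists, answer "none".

07:45

Gita in UTC: 07:00-12:55, 17:15-18:00 (subtract 3h to convert from UTC+3).
Pablo in UTC: 07:10-14:55, 15:35-17:35 (add 6h to convert from UTC-6).
Freya in UTC: 07:00-12:10, 16:30-18:00 (subtract 3h to convert from UTC+3).
Idris in UTC: 07:45-14:20 (subtract 3h to convert from UTC+3).
Dana in UTC: 07:20-14:00, 16:05-18:00 (add 6h to convert from UTC-6).
Gita ∩ Pablo: 07:10-12:55, 17:15-17:35.
Gita ∩ Pablo ∩ Freya: 07:10-12:10, 17:15-17:35.
Gita ∩ Pablo ∩ Freya ∩ Idris: 07:45-12:10.
Gita ∩ Pablo ∩ Freya ∩ Idris ∩ Dana: 07:45-12:10.
The first common window of at least 30 minutes is 07:45-12:10, so the earliest start is 07:45.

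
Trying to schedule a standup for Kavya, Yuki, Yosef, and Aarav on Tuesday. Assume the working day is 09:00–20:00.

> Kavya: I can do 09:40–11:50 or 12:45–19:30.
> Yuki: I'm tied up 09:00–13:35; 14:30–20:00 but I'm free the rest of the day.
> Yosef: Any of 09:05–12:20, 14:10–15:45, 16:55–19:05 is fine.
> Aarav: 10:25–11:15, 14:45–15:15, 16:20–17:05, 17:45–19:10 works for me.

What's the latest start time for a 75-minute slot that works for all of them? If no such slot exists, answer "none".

none

Kavya free: 09:40-11:50, 12:45-19:30.
Yuki free: 13:35-14:30 (invert busy blocks within the working day).
Yosef free: 09:05-12:20, 14:10-15:45, 16:55-19:05.
Aarav free: 10:25-11:15, 14:45-15:15, 16:20-17:05, 17:45-19:10.
Kavya ∩ Yuki: 13:35-14:30.
Kavya ∩ Yuki ∩ Yosef: 14:10-14:30.
Kavya ∩ Yuki ∩ Yosef ∩ Aarav: ∅.
There is no time when everyone is free.
No common window is at least 75 minutes long.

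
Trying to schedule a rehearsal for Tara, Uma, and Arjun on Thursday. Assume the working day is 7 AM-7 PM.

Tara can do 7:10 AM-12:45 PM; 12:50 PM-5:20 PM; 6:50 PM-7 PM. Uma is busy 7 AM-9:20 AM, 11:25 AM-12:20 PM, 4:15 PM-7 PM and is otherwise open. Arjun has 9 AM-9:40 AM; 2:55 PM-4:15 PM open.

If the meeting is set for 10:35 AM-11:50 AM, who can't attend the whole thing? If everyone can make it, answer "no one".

Tara free: 07:10-12:45, 12:50-17:20, 18:50-19:00.
Uma free: 09:20-11:25, 12:20-16:15 (invert busy blocks within the working day).
Arjun free: 09:00-09:40, 14:55-16:15.
Tara: free for 10:35-11:50. Uma: not fully free for 10:35-11:50. Arjun: not fully free for 10:35-11:50.

Arjun, Uma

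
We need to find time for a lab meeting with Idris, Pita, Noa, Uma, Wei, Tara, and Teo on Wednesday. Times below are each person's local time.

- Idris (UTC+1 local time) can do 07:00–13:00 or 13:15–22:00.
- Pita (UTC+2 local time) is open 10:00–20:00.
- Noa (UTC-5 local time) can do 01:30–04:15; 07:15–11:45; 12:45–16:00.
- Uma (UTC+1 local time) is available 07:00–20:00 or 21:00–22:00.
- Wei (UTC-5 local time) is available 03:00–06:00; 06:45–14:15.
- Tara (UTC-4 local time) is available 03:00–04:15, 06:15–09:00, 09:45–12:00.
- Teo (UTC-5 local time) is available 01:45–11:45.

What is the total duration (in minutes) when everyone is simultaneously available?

195

Idris in UTC: 06:00-12:00, 12:15-21:00 (subtract 1h to convert from UTC+1).
Pita in UTC: 08:00-18:00 (subtract 2h to convert from UTC+2).
Noa in UTC: 06:30-09:15, 12:15-16:45, 17:45-21:00 (add 5h to convert from UTC-5).
Uma in UTC: 06:00-19:00, 20:00-21:00 (subtract 1h to convert from UTC+1).
Wei in UTC: 08:00-11:00, 11:45-19:15 (add 5h to convert from UTC-5).
Tara in UTC: 07:00-08:15, 10:15-13:00, 13:45-16:00 (add 4h to convert from UTC-4).
Teo in UTC: 06:45-16:45 (add 5h to convert from UTC-5).
Idris ∩ Pita: 08:00-12:00, 12:15-18:00.
Idris ∩ Pita ∩ Noa: 08:00-09:15, 12:15-16:45, 17:45-18:00.
Idris ∩ Pita ∩ Noa ∩ Uma: 08:00-09:15, 12:15-16:45, 17:45-18:00.
Idris ∩ Pita ∩ Noa ∩ Uma ∩ Wei: 08:00-09:15, 12:15-16:45, 17:45-18:00.
Idris ∩ Pita ∩ Noa ∩ Uma ∩ Wei ∩ Tara: 08:00-08:15, 12:15-13:00, 13:45-16:00.
Idris ∩ Pita ∩ Noa ∩ Uma ∩ Wei ∩ Tara ∩ Teo: 08:00-08:15, 12:15-13:00, 13:45-16:00.
Summing the common windows: 15 + 45 + 135 = 195 minutes.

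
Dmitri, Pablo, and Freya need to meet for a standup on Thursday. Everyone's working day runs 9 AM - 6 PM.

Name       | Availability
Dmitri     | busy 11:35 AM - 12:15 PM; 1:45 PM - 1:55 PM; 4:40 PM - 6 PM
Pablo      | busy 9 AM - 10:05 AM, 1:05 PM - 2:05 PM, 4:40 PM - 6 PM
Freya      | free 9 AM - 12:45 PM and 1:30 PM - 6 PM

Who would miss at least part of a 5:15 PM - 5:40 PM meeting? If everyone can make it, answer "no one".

Dmitri, Pablo

Dmitri free: 09:00-11:35, 12:15-13:45, 13:55-16:40 (invert busy blocks within the working day).
Pablo free: 10:05-13:05, 14:05-16:40 (invert busy blocks within the working day).
Freya free: 09:00-12:45, 13:30-18:00.
Dmitri: not fully free for 17:15-17:40. Pablo: not fully free for 17:15-17:40. Freya: free for 17:15-17:40.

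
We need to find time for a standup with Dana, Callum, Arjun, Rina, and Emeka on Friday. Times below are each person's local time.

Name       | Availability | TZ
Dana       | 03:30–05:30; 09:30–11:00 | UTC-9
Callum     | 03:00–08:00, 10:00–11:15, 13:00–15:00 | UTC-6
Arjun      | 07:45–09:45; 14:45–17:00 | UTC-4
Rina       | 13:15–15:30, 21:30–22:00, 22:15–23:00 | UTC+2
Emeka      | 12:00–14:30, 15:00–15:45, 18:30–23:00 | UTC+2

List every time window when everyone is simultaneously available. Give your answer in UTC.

13:00-13:30, 19:30-20:00

Dana in UTC: 12:30-14:30, 18:30-20:00 (add 9h to convert from UTC-9).
Callum in UTC: 09:00-14:00, 16:00-17:15, 19:00-21:00 (add 6h to convert from UTC-6).
Arjun in UTC: 11:45-13:45, 18:45-21:00 (add 4h to convert from UTC-4).
Rina in UTC: 11:15-13:30, 19:30-20:00, 20:15-21:00 (subtract 2h to convert from UTC+2).
Emeka in UTC: 10:00-12:30, 13:00-13:45, 16:30-21:00 (subtract 2h to convert from UTC+2).
Dana ∩ Callum: 12:30-14:00, 19:00-20:00.
Dana ∩ Callum ∩ Arjun: 12:30-13:45, 19:00-20:00.
Dana ∩ Callum ∩ Arjun ∩ Rina: 12:30-13:30, 19:30-20:00.
Dana ∩ Callum ∩ Arjun ∩ Rina ∩ Emeka: 13:00-13:30, 19:30-20:00.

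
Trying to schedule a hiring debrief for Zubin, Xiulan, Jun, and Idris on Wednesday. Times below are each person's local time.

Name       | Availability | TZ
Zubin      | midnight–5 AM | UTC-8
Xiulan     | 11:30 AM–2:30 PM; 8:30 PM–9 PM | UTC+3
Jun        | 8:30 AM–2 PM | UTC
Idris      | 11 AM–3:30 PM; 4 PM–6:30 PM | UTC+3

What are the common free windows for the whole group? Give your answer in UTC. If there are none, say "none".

Zubin in UTC: 08:00-13:00 (add 8h to convert from UTC-8).
Xiulan in UTC: 08:30-11:30, 17:30-18:00 (subtract 3h to convert from UTC+3).
Jun in UTC: 08:30-14:00.
Idris in UTC: 08:00-12:30, 13:00-15:30 (subtract 3h to convert from UTC+3).
Zubin ∩ Xiulan: 08:30-11:30.
Zubin ∩ Xiulan ∩ Jun: 08:30-11:30.
Zubin ∩ Xiulan ∩ Jun ∩ Idris: 08:30-11:30.

08:30-11:30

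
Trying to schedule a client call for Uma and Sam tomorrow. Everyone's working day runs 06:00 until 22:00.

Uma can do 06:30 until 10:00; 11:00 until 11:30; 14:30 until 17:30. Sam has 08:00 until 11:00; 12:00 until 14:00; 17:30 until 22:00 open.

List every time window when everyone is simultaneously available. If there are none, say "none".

08:00-10:00

Uma ∩ Sam: 08:00-10:00.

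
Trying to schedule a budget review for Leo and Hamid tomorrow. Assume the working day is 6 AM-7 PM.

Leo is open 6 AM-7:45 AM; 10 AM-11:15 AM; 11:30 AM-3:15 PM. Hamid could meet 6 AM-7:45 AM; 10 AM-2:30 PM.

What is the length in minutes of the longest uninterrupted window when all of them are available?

Leo ∩ Hamid: 06:00-07:45, 10:00-11:15, 11:30-14:30.
Those are the intersection windows.
The longest is 11:30-14:30 at 180 minutes.

180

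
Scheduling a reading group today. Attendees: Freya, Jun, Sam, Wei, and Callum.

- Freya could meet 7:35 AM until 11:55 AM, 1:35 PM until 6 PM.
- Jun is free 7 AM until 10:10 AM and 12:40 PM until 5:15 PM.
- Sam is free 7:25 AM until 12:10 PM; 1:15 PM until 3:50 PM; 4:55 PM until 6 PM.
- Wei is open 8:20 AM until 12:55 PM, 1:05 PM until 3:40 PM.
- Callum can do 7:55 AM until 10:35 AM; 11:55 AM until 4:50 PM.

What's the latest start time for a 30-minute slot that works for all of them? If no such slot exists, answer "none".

Freya ∩ Jun: 07:35-10:10, 13:35-17:15.
Freya ∩ Jun ∩ Sam: 07:35-10:10, 13:35-15:50, 16:55-17:15.
Freya ∩ Jun ∩ Sam ∩ Wei: 08:20-10:10, 13:35-15:40.
Freya ∩ Jun ∩ Sam ∩ Wei ∩ Callum: 08:20-10:10, 13:35-15:40.
The last common window of at least 30 minutes is 13:35-15:40; a 30-minute meeting can start as late as 15:10 and still end by 15:40.

15:10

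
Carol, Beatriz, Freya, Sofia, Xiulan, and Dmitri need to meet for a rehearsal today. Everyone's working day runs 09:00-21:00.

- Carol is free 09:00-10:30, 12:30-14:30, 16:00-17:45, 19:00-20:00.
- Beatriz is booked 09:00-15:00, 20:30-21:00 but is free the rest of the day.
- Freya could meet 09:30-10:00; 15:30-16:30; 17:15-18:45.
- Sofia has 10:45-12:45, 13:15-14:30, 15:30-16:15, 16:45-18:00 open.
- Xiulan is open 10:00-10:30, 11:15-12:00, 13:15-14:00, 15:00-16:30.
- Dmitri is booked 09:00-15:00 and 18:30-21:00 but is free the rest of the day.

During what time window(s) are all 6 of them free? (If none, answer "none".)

Carol free: 09:00-10:30, 12:30-14:30, 16:00-17:45, 19:00-20:00.
Beatriz free: 15:00-20:30 (invert busy blocks within the working day).
Freya free: 09:30-10:00, 15:30-16:30, 17:15-18:45.
Sofia free: 10:45-12:45, 13:15-14:30, 15:30-16:15, 16:45-18:00.
Xiulan free: 10:00-10:30, 11:15-12:00, 13:15-14:00, 15:00-16:30.
Dmitri free: 15:00-18:30 (invert busy blocks within the working day).
Carol ∩ Beatriz: 16:00-17:45, 19:00-20:00.
Carol ∩ Beatriz ∩ Freya: 16:00-16:30, 17:15-17:45.
Carol ∩ Beatriz ∩ Freya ∩ Sofia: 16:00-16:15, 17:15-17:45.
Carol ∩ Beatriz ∩ Freya ∩ Sofia ∩ Xiulan: 16:00-16:15.
Carol ∩ Beatriz ∩ Freya ∩ Sofia ∩ Xiulan ∩ Dmitri: 16:00-16:15.
Those are the intersection windows.

16:00-16:15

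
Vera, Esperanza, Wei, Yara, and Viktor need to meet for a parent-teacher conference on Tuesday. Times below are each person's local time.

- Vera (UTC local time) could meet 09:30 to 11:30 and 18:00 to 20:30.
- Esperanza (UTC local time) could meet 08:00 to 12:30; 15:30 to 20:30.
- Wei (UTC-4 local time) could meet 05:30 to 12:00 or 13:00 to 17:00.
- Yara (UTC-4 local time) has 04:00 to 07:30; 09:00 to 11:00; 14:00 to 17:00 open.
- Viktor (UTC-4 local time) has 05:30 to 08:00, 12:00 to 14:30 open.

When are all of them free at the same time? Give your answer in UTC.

09:30-11:30, 18:00-18:30

Vera in UTC: 09:30-11:30, 18:00-20:30.
Esperanza in UTC: 08:00-12:30, 15:30-20:30.
Wei in UTC: 09:30-16:00, 17:00-21:00 (add 4h to convert from UTC-4).
Yara in UTC: 08:00-11:30, 13:00-15:00, 18:00-21:00 (add 4h to convert from UTC-4).
Viktor in UTC: 09:30-12:00, 16:00-18:30 (add 4h to convert from UTC-4).
Vera ∩ Esperanza: 09:30-11:30, 18:00-20:30.
Vera ∩ Esperanza ∩ Wei: 09:30-11:30, 18:00-20:30.
Vera ∩ Esperanza ∩ Wei ∩ Yara: 09:30-11:30, 18:00-20:30.
Vera ∩ Esperanza ∩ Wei ∩ Yara ∩ Viktor: 09:30-11:30, 18:00-18:30.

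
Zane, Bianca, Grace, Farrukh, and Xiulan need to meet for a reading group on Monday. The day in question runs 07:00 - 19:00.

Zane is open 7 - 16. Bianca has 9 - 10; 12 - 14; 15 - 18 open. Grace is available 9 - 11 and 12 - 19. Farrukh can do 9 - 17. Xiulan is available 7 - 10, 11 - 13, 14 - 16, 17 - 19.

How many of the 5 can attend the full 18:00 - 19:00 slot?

Grace and Xiulan can make the full 18:00-19:00 slot — that's 2.

2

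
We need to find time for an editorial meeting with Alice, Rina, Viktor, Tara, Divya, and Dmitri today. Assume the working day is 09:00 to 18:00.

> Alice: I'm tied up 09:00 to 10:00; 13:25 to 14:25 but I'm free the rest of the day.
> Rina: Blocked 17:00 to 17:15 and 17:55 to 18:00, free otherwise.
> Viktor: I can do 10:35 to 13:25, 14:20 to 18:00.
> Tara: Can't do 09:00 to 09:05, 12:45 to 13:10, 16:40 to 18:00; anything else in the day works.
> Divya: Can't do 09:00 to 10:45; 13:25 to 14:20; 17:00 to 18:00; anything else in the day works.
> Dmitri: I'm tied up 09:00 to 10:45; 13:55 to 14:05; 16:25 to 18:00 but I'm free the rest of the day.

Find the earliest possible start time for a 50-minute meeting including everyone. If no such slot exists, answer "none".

10:45

Alice free: 10:00-13:25, 14:25-18:00 (invert busy blocks within the working day).
Rina free: 09:00-17:00, 17:15-17:55 (invert busy blocks within the working day).
Viktor free: 10:35-13:25, 14:20-18:00.
Tara free: 09:05-12:45, 13:10-16:40 (invert busy blocks within the working day).
Divya free: 10:45-13:25, 14:20-17:00 (invert busy blocks within the working day).
Dmitri free: 10:45-13:55, 14:05-16:25 (invert busy blocks within the working day).
Alice ∩ Rina: 10:00-13:25, 14:25-17:00, 17:15-17:55.
Alice ∩ Rina ∩ Viktor: 10:35-13:25, 14:25-17:00, 17:15-17:55.
Alice ∩ Rina ∩ Viktor ∩ Tara: 10:35-12:45, 13:10-13:25, 14:25-16:40.
Alice ∩ Rina ∩ Viktor ∩ Tara ∩ Divya: 10:45-12:45, 13:10-13:25, 14:25-16:40.
Alice ∩ Rina ∩ Viktor ∩ Tara ∩ Divya ∩ Dmitri: 10:45-12:45, 13:10-13:25, 14:25-16:25.
The first common window of at least 50 minutes is 10:45-12:45, so the earliest start is 10:45.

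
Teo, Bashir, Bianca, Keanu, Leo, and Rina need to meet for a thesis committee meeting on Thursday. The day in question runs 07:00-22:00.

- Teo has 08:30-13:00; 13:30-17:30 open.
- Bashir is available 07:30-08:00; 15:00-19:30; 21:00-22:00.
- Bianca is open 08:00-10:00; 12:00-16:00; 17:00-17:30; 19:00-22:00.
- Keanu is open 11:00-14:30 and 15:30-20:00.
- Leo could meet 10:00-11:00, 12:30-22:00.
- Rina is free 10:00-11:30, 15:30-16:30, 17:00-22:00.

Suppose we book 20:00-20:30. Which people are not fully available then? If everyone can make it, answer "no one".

Teo: not fully free for 20:00-20:30. Bashir: not fully free for 20:00-20:30. Bianca: free for 20:00-20:30. Keanu: not fully free for 20:00-20:30. Leo: free for 20:00-20:30. Rina: free for 20:00-20:30.

Bashir, Keanu, Teo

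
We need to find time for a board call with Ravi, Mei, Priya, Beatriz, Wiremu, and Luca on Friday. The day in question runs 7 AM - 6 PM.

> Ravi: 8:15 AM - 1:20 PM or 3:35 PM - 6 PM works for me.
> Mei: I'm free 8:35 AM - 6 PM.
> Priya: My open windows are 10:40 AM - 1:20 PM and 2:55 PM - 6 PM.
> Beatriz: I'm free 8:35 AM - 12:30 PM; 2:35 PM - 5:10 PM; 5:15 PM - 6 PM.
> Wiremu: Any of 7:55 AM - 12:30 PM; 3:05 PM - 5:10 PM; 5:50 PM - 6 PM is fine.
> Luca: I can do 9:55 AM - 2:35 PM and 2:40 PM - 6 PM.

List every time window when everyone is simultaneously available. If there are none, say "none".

10:40-12:30, 15:35-17:10, 17:50-18:00

Ravi ∩ Mei: 08:35-13:20, 15:35-18:00.
Ravi ∩ Mei ∩ Priya: 10:40-13:20, 15:35-18:00.
Ravi ∩ Mei ∩ Priya ∩ Beatriz: 10:40-12:30, 15:35-17:10, 17:15-18:00.
Ravi ∩ Mei ∩ Priya ∩ Beatriz ∩ Wiremu: 10:40-12:30, 15:35-17:10, 17:50-18:00.
Ravi ∩ Mei ∩ Priya ∩ Beatriz ∩ Wiremu ∩ Luca: 10:40-12:30, 15:35-17:10, 17:50-18:00.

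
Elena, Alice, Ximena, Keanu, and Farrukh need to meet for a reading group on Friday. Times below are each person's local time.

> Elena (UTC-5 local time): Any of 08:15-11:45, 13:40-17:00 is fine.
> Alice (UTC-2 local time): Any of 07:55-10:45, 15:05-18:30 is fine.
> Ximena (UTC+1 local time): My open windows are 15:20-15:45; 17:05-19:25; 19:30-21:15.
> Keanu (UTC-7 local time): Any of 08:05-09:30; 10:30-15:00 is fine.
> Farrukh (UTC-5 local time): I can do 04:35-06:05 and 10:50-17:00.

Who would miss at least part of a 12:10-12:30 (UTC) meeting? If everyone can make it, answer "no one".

Elena in UTC: 13:15-16:45, 18:40-22:00 (add 5h to convert from UTC-5).
Alice in UTC: 09:55-12:45, 17:05-20:30 (add 2h to convert from UTC-2).
Ximena in UTC: 14:20-14:45, 16:05-18:25, 18:30-20:15 (subtract 1h to convert from UTC+1).
Keanu in UTC: 15:05-16:30, 17:30-22:00 (add 7h to convert from UTC-7).
Farrukh in UTC: 09:35-11:05, 15:50-22:00 (add 5h to convert from UTC-5).
Elena: not fully free for 12:10-12:30. Alice: free for 12:10-12:30. Ximena: not fully free for 12:10-12:30. Keanu: not fully free for 12:10-12:30. Farrukh: not fully free for 12:10-12:30.

Elena, Farrukh, Keanu, Ximena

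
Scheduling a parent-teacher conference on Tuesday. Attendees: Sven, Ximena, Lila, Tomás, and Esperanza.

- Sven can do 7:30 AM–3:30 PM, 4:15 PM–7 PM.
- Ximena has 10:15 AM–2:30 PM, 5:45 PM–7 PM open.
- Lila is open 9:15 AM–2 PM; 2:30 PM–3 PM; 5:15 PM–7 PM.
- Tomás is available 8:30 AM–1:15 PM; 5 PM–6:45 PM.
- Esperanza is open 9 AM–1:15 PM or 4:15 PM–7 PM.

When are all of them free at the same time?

Sven ∩ Ximena: 10:15-14:30, 17:45-19:00.
Sven ∩ Ximena ∩ Lila: 10:15-14:00, 17:45-19:00.
Sven ∩ Ximena ∩ Lila ∩ Tomás: 10:15-13:15, 17:45-18:45.
Sven ∩ Ximena ∩ Lila ∩ Tomás ∩ Esperanza: 10:15-13:15, 17:45-18:45.

10:15-13:15, 17:45-18:45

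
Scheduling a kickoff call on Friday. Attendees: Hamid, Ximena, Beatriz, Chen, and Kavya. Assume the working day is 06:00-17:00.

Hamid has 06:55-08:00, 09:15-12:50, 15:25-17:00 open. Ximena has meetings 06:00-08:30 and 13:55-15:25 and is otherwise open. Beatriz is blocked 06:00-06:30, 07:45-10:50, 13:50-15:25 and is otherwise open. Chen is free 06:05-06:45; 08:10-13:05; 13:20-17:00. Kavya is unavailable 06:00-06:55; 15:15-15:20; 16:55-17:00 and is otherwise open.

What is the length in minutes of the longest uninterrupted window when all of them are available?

Hamid free: 06:55-08:00, 09:15-12:50, 15:25-17:00.
Ximena free: 08:30-13:55, 15:25-17:00 (invert busy blocks within the working day).
Beatriz free: 06:30-07:45, 10:50-13:50, 15:25-17:00 (invert busy blocks within the working day).
Chen free: 06:05-06:45, 08:10-13:05, 13:20-17:00.
Kavya free: 06:55-15:15, 15:20-16:55 (invert busy blocks within the working day).
Hamid ∩ Ximena: 09:15-12:50, 15:25-17:00.
Hamid ∩ Ximena ∩ Beatriz: 10:50-12:50, 15:25-17:00.
Hamid ∩ Ximena ∩ Beatriz ∩ Chen: 10:50-12:50, 15:25-17:00.
Hamid ∩ Ximena ∩ Beatriz ∩ Chen ∩ Kavya: 10:50-12:50, 15:25-16:55.
The longest is 10:50-12:50 at 120 minutes.

120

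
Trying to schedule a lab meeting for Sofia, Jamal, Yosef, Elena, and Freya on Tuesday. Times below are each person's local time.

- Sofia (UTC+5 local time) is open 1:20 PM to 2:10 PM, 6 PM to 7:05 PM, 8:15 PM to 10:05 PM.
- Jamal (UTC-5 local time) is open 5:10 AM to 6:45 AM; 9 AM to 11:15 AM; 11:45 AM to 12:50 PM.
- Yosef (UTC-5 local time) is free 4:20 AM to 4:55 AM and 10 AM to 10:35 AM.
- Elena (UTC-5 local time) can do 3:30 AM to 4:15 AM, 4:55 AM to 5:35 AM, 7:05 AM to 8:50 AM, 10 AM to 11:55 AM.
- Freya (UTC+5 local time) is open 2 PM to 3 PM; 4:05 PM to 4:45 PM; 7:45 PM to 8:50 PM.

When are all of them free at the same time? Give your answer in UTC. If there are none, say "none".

Sofia in UTC: 08:20-09:10, 13:00-14:05, 15:15-17:05 (subtract 5h to convert from UTC+5).
Jamal in UTC: 10:10-11:45, 14:00-16:15, 16:45-17:50 (add 5h to convert from UTC-5).
Yosef in UTC: 09:20-09:55, 15:00-15:35 (add 5h to convert from UTC-5).
Elena in UTC: 08:30-09:15, 09:55-10:35, 12:05-13:50, 15:00-16:55 (add 5h to convert from UTC-5).
Freya in UTC: 09:00-10:00, 11:05-11:45, 14:45-15:50 (subtract 5h to convert from UTC+5).
Sofia ∩ Jamal: 14:00-14:05, 15:15-16:15, 16:45-17:05.
Sofia ∩ Jamal ∩ Yosef: 15:15-15:35.
Sofia ∩ Jamal ∩ Yosef ∩ Elena: 15:15-15:35.
Sofia ∩ Jamal ∩ Yosef ∩ Elena ∩ Freya: 15:15-15:35.
So the common availability across everyone is 15:15-15:35.

15:15-15:35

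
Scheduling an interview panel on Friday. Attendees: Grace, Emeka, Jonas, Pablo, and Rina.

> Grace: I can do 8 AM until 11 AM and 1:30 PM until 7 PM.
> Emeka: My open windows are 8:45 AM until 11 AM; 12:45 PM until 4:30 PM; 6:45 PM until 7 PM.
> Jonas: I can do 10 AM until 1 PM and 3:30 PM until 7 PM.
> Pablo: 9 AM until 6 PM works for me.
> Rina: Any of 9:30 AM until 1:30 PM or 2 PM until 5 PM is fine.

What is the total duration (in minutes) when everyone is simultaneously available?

Grace ∩ Emeka: 08:45-11:00, 13:30-16:30, 18:45-19:00.
Grace ∩ Emeka ∩ Jonas: 10:00-11:00, 15:30-16:30, 18:45-19:00.
Grace ∩ Emeka ∩ Jonas ∩ Pablo: 10:00-11:00, 15:30-16:30.
Grace ∩ Emeka ∩ Jonas ∩ Pablo ∩ Rina: 10:00-11:00, 15:30-16:30.
Summing the common windows: 60 + 60 = 120 minutes.

120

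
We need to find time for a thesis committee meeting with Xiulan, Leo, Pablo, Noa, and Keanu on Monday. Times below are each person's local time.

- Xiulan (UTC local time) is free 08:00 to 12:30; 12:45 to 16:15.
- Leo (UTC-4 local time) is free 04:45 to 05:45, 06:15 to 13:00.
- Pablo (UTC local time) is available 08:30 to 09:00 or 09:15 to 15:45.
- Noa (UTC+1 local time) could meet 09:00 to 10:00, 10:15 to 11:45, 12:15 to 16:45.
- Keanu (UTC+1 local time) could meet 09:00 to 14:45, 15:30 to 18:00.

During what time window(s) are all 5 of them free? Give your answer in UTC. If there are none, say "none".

08:45-09:00, 09:15-09:45, 10:15-10:45, 11:15-12:30, 12:45-13:45, 14:30-15:45

Xiulan in UTC: 08:00-12:30, 12:45-16:15.
Leo in UTC: 08:45-09:45, 10:15-17:00 (add 4h to convert from UTC-4).
Pablo in UTC: 08:30-09:00, 09:15-15:45.
Noa in UTC: 08:00-09:00, 09:15-10:45, 11:15-15:45 (subtract 1h to convert from UTC+1).
Keanu in UTC: 08:00-13:45, 14:30-17:00 (subtract 1h to convert from UTC+1).
Xiulan ∩ Leo: 08:45-09:45, 10:15-12:30, 12:45-16:15.
Xiulan ∩ Leo ∩ Pablo: 08:45-09:00, 09:15-09:45, 10:15-12:30, 12:45-15:45.
Xiulan ∩ Leo ∩ Pablo ∩ Noa: 08:45-09:00, 09:15-09:45, 10:15-10:45, 11:15-12:30, 12:45-15:45.
Xiulan ∩ Leo ∩ Pablo ∩ Noa ∩ Keanu: 08:45-09:00, 09:15-09:45, 10:15-10:45, 11:15-12:30, 12:45-13:45, 14:30-15:45.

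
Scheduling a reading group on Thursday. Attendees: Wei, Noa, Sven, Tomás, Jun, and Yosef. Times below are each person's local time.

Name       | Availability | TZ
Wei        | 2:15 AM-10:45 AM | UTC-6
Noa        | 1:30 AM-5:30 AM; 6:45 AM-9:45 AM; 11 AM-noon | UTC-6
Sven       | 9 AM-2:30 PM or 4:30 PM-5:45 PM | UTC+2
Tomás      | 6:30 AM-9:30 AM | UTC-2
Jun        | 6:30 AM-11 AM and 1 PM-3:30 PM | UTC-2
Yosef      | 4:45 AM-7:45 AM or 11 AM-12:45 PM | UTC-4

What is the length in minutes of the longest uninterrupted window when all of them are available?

165

Wei in UTC: 08:15-16:45 (add 6h to convert from UTC-6).
Noa in UTC: 07:30-11:30, 12:45-15:45, 17:00-18:00 (add 6h to convert from UTC-6).
Sven in UTC: 07:00-12:30, 14:30-15:45 (subtract 2h to convert from UTC+2).
Tomás in UTC: 08:30-11:30 (add 2h to convert from UTC-2).
Jun in UTC: 08:30-13:00, 15:00-17:30 (add 2h to convert from UTC-2).
Yosef in UTC: 08:45-11:45, 15:00-16:45 (add 4h to convert from UTC-4).
Wei ∩ Noa: 08:15-11:30, 12:45-15:45.
Wei ∩ Noa ∩ Sven: 08:15-11:30, 14:30-15:45.
Wei ∩ Noa ∩ Sven ∩ Tomás: 08:30-11:30.
Wei ∩ Noa ∩ Sven ∩ Tomás ∩ Jun: 08:30-11:30.
Wei ∩ Noa ∩ Sven ∩ Tomás ∩ Jun ∩ Yosef: 08:45-11:30.
Those are the intersection windows.
The longest is 08:45-11:30 at 165 minutes.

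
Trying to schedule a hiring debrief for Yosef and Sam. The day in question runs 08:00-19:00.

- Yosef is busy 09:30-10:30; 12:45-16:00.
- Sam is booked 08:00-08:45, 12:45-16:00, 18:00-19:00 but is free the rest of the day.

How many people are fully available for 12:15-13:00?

Yosef free: 08:00-09:30, 10:30-12:45, 16:00-19:00 (invert busy blocks within the working day).
Sam free: 08:45-12:45, 16:00-18:00 (invert busy blocks within the working day).
nobody can make the full 12:15-13:00 slot — that's 0.

0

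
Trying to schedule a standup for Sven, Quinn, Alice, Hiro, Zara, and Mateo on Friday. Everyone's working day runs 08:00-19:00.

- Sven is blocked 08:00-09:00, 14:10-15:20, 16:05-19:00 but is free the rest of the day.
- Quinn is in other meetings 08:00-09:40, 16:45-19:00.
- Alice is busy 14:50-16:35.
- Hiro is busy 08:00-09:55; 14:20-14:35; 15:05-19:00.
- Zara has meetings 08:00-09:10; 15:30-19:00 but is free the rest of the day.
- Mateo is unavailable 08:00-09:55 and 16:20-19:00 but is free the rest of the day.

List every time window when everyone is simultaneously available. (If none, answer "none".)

Sven free: 09:00-14:10, 15:20-16:05 (invert busy blocks within the working day).
Quinn free: 09:40-16:45 (invert busy blocks within the working day).
Alice free: 08:00-14:50, 16:35-19:00 (invert busy blocks within the working day).
Hiro free: 09:55-14:20, 14:35-15:05 (invert busy blocks within the working day).
Zara free: 09:10-15:30 (invert busy blocks within the working day).
Mateo free: 09:55-16:20 (invert busy blocks within the working day).
Sven ∩ Quinn: 09:40-14:10, 15:20-16:05.
Sven ∩ Quinn ∩ Alice: 09:40-14:10.
Sven ∩ Quinn ∩ Alice ∩ Hiro: 09:55-14:10.
Sven ∩ Quinn ∩ Alice ∩ Hiro ∩ Zara: 09:55-14:10.
Sven ∩ Quinn ∩ Alice ∩ Hiro ∩ Zara ∩ Mateo: 09:55-14:10.

09:55-14:10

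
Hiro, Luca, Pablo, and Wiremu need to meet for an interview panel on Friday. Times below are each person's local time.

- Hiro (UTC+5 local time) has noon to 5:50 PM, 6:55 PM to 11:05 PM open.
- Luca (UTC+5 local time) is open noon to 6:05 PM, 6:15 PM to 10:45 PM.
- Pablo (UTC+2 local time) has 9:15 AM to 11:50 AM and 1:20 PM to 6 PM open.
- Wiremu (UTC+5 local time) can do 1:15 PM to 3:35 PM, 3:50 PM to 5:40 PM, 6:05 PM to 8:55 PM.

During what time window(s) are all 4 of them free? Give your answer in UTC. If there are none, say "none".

08:15-09:50, 11:20-12:40, 13:55-15:55

Hiro in UTC: 07:00-12:50, 13:55-18:05 (subtract 5h to convert from UTC+5).
Luca in UTC: 07:00-13:05, 13:15-17:45 (subtract 5h to convert from UTC+5).
Pablo in UTC: 07:15-09:50, 11:20-16:00 (subtract 2h to convert from UTC+2).
Wiremu in UTC: 08:15-10:35, 10:50-12:40, 13:05-15:55 (subtract 5h to convert from UTC+5).
Hiro ∩ Luca: 07:00-12:50, 13:55-17:45.
Hiro ∩ Luca ∩ Pablo: 07:15-09:50, 11:20-12:50, 13:55-16:00.
Hiro ∩ Luca ∩ Pablo ∩ Wiremu: 08:15-09:50, 11:20-12:40, 13:55-15:55.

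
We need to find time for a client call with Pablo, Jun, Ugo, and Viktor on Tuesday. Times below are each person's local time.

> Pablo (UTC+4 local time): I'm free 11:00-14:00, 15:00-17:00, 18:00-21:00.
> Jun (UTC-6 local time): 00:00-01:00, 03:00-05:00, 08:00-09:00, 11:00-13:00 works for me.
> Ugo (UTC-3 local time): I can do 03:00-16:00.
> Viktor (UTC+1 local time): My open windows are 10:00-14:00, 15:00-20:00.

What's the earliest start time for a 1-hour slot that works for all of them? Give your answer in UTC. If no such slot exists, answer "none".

09:00

Pablo in UTC: 07:00-10:00, 11:00-13:00, 14:00-17:00 (subtract 4h to convert from UTC+4).
Jun in UTC: 06:00-07:00, 09:00-11:00, 14:00-15:00, 17:00-19:00 (add 6h to convert from UTC-6).
Ugo in UTC: 06:00-19:00 (add 3h to convert from UTC-3).
Viktor in UTC: 09:00-13:00, 14:00-19:00 (subtract 1h to convert from UTC+1).
Pablo ∩ Jun: 09:00-10:00, 14:00-15:00.
Pablo ∩ Jun ∩ Ugo: 09:00-10:00, 14:00-15:00.
Pablo ∩ Jun ∩ Ugo ∩ Viktor: 09:00-10:00, 14:00-15:00.
The first common window of at least 60 minutes is 09:00-10:00, so the earliest start is 09:00.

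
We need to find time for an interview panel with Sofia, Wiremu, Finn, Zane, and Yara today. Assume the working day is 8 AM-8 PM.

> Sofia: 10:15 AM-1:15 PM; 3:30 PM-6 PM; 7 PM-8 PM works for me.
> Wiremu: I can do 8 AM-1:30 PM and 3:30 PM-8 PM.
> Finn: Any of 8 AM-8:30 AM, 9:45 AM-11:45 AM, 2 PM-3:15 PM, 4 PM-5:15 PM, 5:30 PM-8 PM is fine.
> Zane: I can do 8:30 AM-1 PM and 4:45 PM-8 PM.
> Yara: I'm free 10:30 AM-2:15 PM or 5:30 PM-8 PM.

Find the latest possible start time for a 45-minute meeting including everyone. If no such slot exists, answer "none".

Sofia ∩ Wiremu: 10:15-13:15, 15:30-18:00, 19:00-20:00.
Sofia ∩ Wiremu ∩ Finn: 10:15-11:45, 16:00-17:15, 17:30-18:00, 19:00-20:00.
Sofia ∩ Wiremu ∩ Finn ∩ Zane: 10:15-11:45, 16:45-17:15, 17:30-18:00, 19:00-20:00.
Sofia ∩ Wiremu ∩ Finn ∩ Zane ∩ Yara: 10:30-11:45, 17:30-18:00, 19:00-20:00.
Those are the intersection windows.
The last common window of at least 45 minutes is 19:00-20:00; a 45-minute meeting can start as late as 19:15 and still end by 20:00.

19:15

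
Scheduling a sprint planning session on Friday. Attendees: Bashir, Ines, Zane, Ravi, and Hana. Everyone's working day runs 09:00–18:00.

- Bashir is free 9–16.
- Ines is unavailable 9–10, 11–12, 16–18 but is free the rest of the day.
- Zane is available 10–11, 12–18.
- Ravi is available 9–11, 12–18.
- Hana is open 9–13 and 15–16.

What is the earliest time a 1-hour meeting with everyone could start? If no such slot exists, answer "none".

Bashir free: 09:00-16:00.
Ines free: 10:00-11:00, 12:00-16:00 (invert busy blocks within the working day).
Zane free: 10:00-11:00, 12:00-18:00.
Ravi free: 09:00-11:00, 12:00-18:00.
Hana free: 09:00-13:00, 15:00-16:00.
Bashir ∩ Ines: 10:00-11:00, 12:00-16:00.
Bashir ∩ Ines ∩ Zane: 10:00-11:00, 12:00-16:00.
Bashir ∩ Ines ∩ Zane ∩ Ravi: 10:00-11:00, 12:00-16:00.
Bashir ∩ Ines ∩ Zane ∩ Ravi ∩ Hana: 10:00-11:00, 12:00-13:00, 15:00-16:00.
The first common window of at least 60 minutes is 10:00-11:00, so the earliest start is 10:00.

10:00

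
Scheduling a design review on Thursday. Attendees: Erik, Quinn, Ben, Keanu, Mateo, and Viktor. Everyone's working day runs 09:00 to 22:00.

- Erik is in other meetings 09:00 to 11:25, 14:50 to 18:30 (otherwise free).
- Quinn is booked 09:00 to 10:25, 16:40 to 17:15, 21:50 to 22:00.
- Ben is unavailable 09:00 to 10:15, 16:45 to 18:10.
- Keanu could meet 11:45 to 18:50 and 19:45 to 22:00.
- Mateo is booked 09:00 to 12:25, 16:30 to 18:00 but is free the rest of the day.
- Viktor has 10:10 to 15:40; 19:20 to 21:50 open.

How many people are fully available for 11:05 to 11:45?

Erik free: 11:25-14:50, 18:30-22:00 (invert busy blocks within the working day).
Quinn free: 10:25-16:40, 17:15-21:50 (invert busy blocks within the working day).
Ben free: 10:15-16:45, 18:10-22:00 (invert busy blocks within the working day).
Keanu free: 11:45-18:50, 19:45-22:00.
Mateo free: 12:25-16:30, 18:00-22:00 (invert busy blocks within the working day).
Viktor free: 10:10-15:40, 19:20-21:50.
Quinn, Ben, and Viktor can make the full 11:05-11:45 slot — that's 3.

3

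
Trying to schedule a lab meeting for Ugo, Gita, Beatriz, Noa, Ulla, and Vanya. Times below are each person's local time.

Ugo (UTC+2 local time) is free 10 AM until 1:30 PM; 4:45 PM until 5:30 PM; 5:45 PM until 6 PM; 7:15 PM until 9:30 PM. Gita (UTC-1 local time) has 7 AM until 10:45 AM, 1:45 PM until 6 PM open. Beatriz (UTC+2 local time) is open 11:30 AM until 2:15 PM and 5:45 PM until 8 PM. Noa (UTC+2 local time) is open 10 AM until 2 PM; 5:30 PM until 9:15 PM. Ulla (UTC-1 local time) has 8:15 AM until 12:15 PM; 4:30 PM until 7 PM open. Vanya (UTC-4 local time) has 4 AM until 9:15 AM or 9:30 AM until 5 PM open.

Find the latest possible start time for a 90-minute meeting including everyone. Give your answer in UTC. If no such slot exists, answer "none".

10:00

Ugo in UTC: 08:00-11:30, 14:45-15:30, 15:45-16:00, 17:15-19:30 (subtract 2h to convert from UTC+2).
Gita in UTC: 08:00-11:45, 14:45-19:00 (add 1h to convert from UTC-1).
Beatriz in UTC: 09:30-12:15, 15:45-18:00 (subtract 2h to convert from UTC+2).
Noa in UTC: 08:00-12:00, 15:30-19:15 (subtract 2h to convert from UTC+2).
Ulla in UTC: 09:15-13:15, 17:30-20:00 (add 1h to convert from UTC-1).
Vanya in UTC: 08:00-13:15, 13:30-21:00 (add 4h to convert from UTC-4).
Ugo ∩ Gita: 08:00-11:30, 14:45-15:30, 15:45-16:00, 17:15-19:00.
Ugo ∩ Gita ∩ Beatriz: 09:30-11:30, 15:45-16:00, 17:15-18:00.
Ugo ∩ Gita ∩ Beatriz ∩ Noa: 09:30-11:30, 15:45-16:00, 17:15-18:00.
Ugo ∩ Gita ∩ Beatriz ∩ Noa ∩ Ulla: 09:30-11:30, 17:30-18:00.
Ugo ∩ Gita ∩ Beatriz ∩ Noa ∩ Ulla ∩ Vanya: 09:30-11:30, 17:30-18:00.
The last common window of at least 90 minutes is 09:30-11:30; a 90-minute meeting can start as late as 10:00 and still end by 11:30.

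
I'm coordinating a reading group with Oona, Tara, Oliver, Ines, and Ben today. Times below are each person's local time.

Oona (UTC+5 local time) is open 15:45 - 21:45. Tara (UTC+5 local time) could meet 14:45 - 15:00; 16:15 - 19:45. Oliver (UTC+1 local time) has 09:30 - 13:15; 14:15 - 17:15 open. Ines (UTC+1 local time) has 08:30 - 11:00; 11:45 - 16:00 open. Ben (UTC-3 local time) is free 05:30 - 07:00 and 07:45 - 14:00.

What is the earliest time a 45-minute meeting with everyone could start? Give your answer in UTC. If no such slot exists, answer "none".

Oona in UTC: 10:45-16:45 (subtract 5h to convert from UTC+5).
Tara in UTC: 09:45-10:00, 11:15-14:45 (subtract 5h to convert from UTC+5).
Oliver in UTC: 08:30-12:15, 13:15-16:15 (subtract 1h to convert from UTC+1).
Ines in UTC: 07:30-10:00, 10:45-15:00 (subtract 1h to convert from UTC+1).
Ben in UTC: 08:30-10:00, 10:45-17:00 (add 3h to convert from UTC-3).
Oona ∩ Tara: 11:15-14:45.
Oona ∩ Tara ∩ Oliver: 11:15-12:15, 13:15-14:45.
Oona ∩ Tara ∩ Oliver ∩ Ines: 11:15-12:15, 13:15-14:45.
Oona ∩ Tara ∩ Oliver ∩ Ines ∩ Ben: 11:15-12:15, 13:15-14:45.
The first common window of at least 45 minutes is 11:15-12:15, so the earliest start is 11:15.

11:15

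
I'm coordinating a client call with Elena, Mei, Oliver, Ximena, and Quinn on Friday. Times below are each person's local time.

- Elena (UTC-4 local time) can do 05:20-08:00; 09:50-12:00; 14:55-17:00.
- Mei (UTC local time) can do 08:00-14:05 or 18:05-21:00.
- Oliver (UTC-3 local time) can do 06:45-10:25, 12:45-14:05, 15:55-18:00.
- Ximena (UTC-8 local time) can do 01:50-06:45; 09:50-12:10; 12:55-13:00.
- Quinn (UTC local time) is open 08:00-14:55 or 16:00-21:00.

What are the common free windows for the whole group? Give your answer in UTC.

09:50-12:00, 18:55-20:10, 20:55-21:00

Elena in UTC: 09:20-12:00, 13:50-16:00, 18:55-21:00 (add 4h to convert from UTC-4).
Mei in UTC: 08:00-14:05, 18:05-21:00.
Oliver in UTC: 09:45-13:25, 15:45-17:05, 18:55-21:00 (add 3h to convert from UTC-3).
Ximena in UTC: 09:50-14:45, 17:50-20:10, 20:55-21:00 (add 8h to convert from UTC-8).
Quinn in UTC: 08:00-14:55, 16:00-21:00.
Elena ∩ Mei: 09:20-12:00, 13:50-14:05, 18:55-21:00.
Elena ∩ Mei ∩ Oliver: 09:45-12:00, 18:55-21:00.
Elena ∩ Mei ∩ Oliver ∩ Ximena: 09:50-12:00, 18:55-20:10, 20:55-21:00.
Elena ∩ Mei ∩ Oliver ∩ Ximena ∩ Quinn: 09:50-12:00, 18:55-20:10, 20:55-21:00.
So the common availability across everyone is 09:50-12:00, 18:55-20:10, 20:55-21:00.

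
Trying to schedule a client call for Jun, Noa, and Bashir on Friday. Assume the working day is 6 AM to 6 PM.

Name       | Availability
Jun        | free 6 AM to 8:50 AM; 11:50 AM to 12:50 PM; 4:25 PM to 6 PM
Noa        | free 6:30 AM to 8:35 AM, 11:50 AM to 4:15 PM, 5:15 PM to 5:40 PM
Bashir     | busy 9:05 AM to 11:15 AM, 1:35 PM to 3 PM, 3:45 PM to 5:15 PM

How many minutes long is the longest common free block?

125

Jun free: 06:00-08:50, 11:50-12:50, 16:25-18:00.
Noa free: 06:30-08:35, 11:50-16:15, 17:15-17:40.
Bashir free: 06:00-09:05, 11:15-13:35, 15:00-15:45, 17:15-18:00 (invert busy blocks within the working day).
Jun ∩ Noa: 06:30-08:35, 11:50-12:50, 17:15-17:40.
Jun ∩ Noa ∩ Bashir: 06:30-08:35, 11:50-12:50, 17:15-17:40.
The longest is 06:30-08:35 at 125 minutes.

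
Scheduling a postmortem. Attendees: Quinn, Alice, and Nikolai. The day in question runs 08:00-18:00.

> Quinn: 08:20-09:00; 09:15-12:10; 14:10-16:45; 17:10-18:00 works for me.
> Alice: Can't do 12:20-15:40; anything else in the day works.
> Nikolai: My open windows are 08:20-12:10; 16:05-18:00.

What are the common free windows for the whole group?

08:20-09:00, 09:15-12:10, 16:05-16:45, 17:10-18:00

Quinn free: 08:20-09:00, 09:15-12:10, 14:10-16:45, 17:10-18:00.
Alice free: 08:00-12:20, 15:40-18:00 (invert busy blocks within the working day).
Nikolai free: 08:20-12:10, 16:05-18:00.
Quinn ∩ Alice: 08:20-09:00, 09:15-12:10, 15:40-16:45, 17:10-18:00.
Quinn ∩ Alice ∩ Nikolai: 08:20-09:00, 09:15-12:10, 16:05-16:45, 17:10-18:00.
Those are the intersection windows.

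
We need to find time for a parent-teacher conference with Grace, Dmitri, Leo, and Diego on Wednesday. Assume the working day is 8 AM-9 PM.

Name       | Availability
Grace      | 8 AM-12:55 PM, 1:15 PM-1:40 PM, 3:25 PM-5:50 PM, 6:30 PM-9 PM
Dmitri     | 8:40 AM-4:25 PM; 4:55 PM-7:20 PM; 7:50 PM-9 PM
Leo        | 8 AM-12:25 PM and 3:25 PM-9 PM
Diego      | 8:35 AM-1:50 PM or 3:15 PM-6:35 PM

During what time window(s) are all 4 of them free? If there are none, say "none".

08:40-12:25, 15:25-16:25, 16:55-17:50, 18:30-18:35

Grace ∩ Dmitri: 08:40-12:55, 13:15-13:40, 15:25-16:25, 16:55-17:50, 18:30-19:20, 19:50-21:00.
Grace ∩ Dmitri ∩ Leo: 08:40-12:25, 15:25-16:25, 16:55-17:50, 18:30-19:20, 19:50-21:00.
Grace ∩ Dmitri ∩ Leo ∩ Diego: 08:40-12:25, 15:25-16:25, 16:55-17:50, 18:30-18:35.
Those are the intersection windows.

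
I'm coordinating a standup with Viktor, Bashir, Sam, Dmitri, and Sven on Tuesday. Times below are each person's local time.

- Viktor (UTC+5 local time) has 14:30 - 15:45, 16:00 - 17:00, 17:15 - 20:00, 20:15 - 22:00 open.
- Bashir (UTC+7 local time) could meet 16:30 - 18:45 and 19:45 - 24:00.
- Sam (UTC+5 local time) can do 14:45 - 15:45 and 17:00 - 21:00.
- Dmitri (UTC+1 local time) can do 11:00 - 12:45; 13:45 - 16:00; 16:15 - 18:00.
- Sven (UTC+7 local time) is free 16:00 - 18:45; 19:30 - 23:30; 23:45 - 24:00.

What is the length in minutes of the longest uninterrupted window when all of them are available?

135

Viktor in UTC: 09:30-10:45, 11:00-12:00, 12:15-15:00, 15:15-17:00 (subtract 5h to convert from UTC+5).
Bashir in UTC: 09:30-11:45, 12:45-17:00 (subtract 7h to convert from UTC+7).
Sam in UTC: 09:45-10:45, 12:00-16:00 (subtract 5h to convert from UTC+5).
Dmitri in UTC: 10:00-11:45, 12:45-15:00, 15:15-17:00 (subtract 1h to convert from UTC+1).
Sven in UTC: 09:00-11:45, 12:30-16:30, 16:45-17:00 (subtract 7h to convert from UTC+7).
Viktor ∩ Bashir: 09:30-10:45, 11:00-11:45, 12:45-15:00, 15:15-17:00.
Viktor ∩ Bashir ∩ Sam: 09:45-10:45, 12:45-15:00, 15:15-16:00.
Viktor ∩ Bashir ∩ Sam ∩ Dmitri: 10:00-10:45, 12:45-15:00, 15:15-16:00.
Viktor ∩ Bashir ∩ Sam ∩ Dmitri ∩ Sven: 10:00-10:45, 12:45-15:00, 15:15-16:00.
So the common availability across everyone is 10:00-10:45, 12:45-15:00, 15:15-16:00.
The longest is 12:45-15:00 at 135 minutes.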